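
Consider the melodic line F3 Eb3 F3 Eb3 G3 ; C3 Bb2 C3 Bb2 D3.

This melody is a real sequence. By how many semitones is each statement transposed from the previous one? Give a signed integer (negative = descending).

Unit = 5 notes; the statements start on F3, C3, moving down a 4th each time.
Counting half-steps from F3 to C3: -5.

-5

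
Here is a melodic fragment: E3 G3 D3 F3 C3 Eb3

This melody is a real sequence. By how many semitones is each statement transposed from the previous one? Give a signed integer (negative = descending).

Unit = 2 notes; the statements start on E3, D3, C3, moving down a 2nd each time.
E3 to D3 spans -2 semitones.

-2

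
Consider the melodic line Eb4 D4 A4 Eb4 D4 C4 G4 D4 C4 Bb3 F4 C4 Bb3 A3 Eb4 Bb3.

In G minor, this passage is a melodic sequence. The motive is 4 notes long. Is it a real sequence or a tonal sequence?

tonal

Every note is diatonic to G minor.
Cell 1 has -1 semitones from note 1 to 2, but cell 2 has -2 — the interval quality changes while the contour stays the same, which is the hallmark of a tonal sequence.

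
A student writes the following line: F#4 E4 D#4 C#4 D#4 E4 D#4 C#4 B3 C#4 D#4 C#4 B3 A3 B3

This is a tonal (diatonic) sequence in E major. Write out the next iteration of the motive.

The 5-note cells begin on F#4, E4, D#4 — each down a 2nd from the last.
From C#4 the diatonic shape gives C#4 B3 A3 G#3 A3.

C#4 B3 A3 G#3 A3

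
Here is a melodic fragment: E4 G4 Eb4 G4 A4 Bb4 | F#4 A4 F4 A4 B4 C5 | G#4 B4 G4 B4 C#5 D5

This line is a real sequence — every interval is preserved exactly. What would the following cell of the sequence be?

With a 6-note motive the entries are E4, F#4, G#4, each up a 2nd from the previous.
Statement 4 starts on A#4 and keeps the same exact contour: A#4 C#5 A4 C#5 D#5 E5.

A#4 C#5 A4 C#5 D#5 E5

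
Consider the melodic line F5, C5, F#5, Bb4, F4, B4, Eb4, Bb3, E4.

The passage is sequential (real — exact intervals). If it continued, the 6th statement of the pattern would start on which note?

The 3-note cells begin on F5, Bb4, Eb4 — each down a 5th from the last.
Extending the heads down a 5th: Ab3 → Db3 → Gb2.

Gb2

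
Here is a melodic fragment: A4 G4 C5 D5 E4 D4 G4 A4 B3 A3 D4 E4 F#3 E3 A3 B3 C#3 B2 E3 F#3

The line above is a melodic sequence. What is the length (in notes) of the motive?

Try groups of 4 (5 cells in 20 notes):
A4 G4 C5 D5 | E4 D4 G4 A4 | B3 A3 D4 E4 | F#3 E3 A3 B3 | C#3 B2 E3 F#3
Each cell is the previous one down a 4th — so the unit is 4 notes.

4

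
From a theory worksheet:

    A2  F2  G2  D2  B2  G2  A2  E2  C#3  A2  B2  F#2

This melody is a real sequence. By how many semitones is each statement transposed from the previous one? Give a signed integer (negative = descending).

The 4-note cells begin on A2, B2, C#3 — each up a 2nd from the last.
A2 to B2 spans +2 semitones.

2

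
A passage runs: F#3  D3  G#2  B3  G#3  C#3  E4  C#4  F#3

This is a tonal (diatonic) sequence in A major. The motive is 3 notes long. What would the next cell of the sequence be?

A4 F#4 B3

Taking 3-note groups, the heads are F#3, B3, E4: the pattern moves up a 4th.
So cell 4 is A4 F#4 B3.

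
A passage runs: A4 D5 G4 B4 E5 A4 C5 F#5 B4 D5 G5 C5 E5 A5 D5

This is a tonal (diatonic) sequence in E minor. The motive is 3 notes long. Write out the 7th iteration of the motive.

Unit = 3 notes; the statements start on A4, B4, C5, D5, E5, moving up a 2nd each time.
Carrying on: F#5 → G5.
Statement 7 starts on G5 and keeps the same diatonic contour: G5 C6 F#5.

G5 C6 F#5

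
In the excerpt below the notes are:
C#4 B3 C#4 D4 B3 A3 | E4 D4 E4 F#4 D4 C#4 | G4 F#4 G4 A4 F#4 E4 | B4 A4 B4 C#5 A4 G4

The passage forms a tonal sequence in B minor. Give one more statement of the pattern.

D5 C#5 D5 E5 C#5 B4

Unit = 6 notes; the statements start on C#4, E4, G4, B4, moving up a 3rd each time.
Statement 5 starts on D5 and keeps the same diatonic contour: D5 C#5 D5 E5 C#5 B4.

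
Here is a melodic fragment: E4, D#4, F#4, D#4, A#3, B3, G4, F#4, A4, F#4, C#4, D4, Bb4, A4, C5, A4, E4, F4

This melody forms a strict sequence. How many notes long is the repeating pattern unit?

6

18 notes total. Splitting into 3 groups of 6:
E4 D#4 F#4 D#4 A#3 B3 | G4 F#4 A4 F#4 C#4 D4 | Bb4 A4 C5 A4 E4 F4
Every group is a transposition up a 3rd of the one before; no shorter unit works.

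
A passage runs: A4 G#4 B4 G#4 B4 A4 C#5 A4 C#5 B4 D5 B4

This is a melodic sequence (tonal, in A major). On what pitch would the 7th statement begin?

G#5

The 4-note cells begin on A4, B4, C#5 — each up a 2nd from the last.
Continuing: D5 → E5 → F#5 → G#5. Statement 7 starts on G#5.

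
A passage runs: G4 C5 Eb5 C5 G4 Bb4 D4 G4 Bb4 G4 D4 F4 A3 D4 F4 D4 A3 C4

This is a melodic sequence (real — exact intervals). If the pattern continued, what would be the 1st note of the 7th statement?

C#2

The unit is 6 notes. Position-1 pitches of the 3 shown cells: G4, D4, A3.
Each moves down a 4th. Continuing: E3 → B2 → F#2 → C#2.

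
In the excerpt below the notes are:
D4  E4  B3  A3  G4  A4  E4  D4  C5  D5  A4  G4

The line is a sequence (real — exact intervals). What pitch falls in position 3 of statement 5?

With 4-note cells, note 3 of each statement runs B3, E4, A4.
Extending up a 4th: D5 → G5.

G5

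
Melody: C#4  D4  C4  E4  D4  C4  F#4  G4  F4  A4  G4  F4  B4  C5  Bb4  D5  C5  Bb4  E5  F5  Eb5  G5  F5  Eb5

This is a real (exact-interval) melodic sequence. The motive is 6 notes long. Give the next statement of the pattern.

Taking 6-note groups, the heads are C#4, F#4, B4, E5: the pattern moves up a 4th.
So cell 5 is A5 Bb5 Ab5 C6 Bb5 Ab5.

A5 Bb5 Ab5 C6 Bb5 Ab5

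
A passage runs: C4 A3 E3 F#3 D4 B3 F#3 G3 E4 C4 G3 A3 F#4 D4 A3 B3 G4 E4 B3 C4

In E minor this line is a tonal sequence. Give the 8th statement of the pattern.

Unit = 4 notes; the statements start on C4, D4, E4, F#4, G4, moving up a 2nd each time.
Extending up a 2nd: A4 → B4 → C5.
So cell 8 is C5 A4 E4 F#4.

C5 A4 E4 F#4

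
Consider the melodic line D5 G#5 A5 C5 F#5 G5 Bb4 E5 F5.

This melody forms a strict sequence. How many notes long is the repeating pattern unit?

There are 9 notes; a 3-note unit gives 3 cells:
D5 G#5 A5 | C5 F#5 G5 | Bb4 E5 F5
Each cell is the previous one down a 2nd — so the unit is 3 notes.

3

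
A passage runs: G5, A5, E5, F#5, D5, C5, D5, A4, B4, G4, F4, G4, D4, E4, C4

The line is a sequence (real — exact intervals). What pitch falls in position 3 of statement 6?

With 5-note cells, note 3 of each statement runs E5, A4, D4.
Extending down a 5th: G3 → C3 → F2.

F2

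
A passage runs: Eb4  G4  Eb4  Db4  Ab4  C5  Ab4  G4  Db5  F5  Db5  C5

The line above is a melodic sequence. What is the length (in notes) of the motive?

12 notes total. Splitting into 3 groups of 4:
Eb4 G4 Eb4 Db4 | Ab4 C5 Ab4 G4 | Db5 F5 Db5 C5
Every group is a transposition up a 4th of the one before; no shorter unit works.

4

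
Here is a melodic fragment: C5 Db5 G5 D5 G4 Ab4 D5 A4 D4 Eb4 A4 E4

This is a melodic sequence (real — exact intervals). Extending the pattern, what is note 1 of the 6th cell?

B2

Grouping in 4s, the 1st note of each cell is C5, G4, D4.
Extending down a 4th: A3 → E3 → B2.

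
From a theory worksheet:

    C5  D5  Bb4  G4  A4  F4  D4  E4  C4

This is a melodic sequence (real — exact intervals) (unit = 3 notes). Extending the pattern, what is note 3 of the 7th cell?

E2

Grouping in 3s, the 3rd note of each cell is Bb4, F4, C4.
Carrying that down a 4th forward: G3 → D3 → A2 → E2.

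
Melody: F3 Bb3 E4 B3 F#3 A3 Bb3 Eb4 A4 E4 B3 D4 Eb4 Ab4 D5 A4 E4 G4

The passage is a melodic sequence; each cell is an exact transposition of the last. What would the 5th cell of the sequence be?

The 6-note cells begin on F3, Bb3, Eb4 — each up a 4th from the last.
Continuing the starts: Ab4 → Db5.
Statement 5 starts on Db5 and keeps the same exact contour: Db5 Gb5 C6 G5 D5 F5.

Db5 Gb5 C6 G5 D5 F5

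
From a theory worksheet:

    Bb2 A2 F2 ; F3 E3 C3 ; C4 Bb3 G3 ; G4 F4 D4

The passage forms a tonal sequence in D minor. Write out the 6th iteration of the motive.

A5 G5 E5

With a 3-note motive the entries are Bb2, F3, C4, G4, each up a 5th from the previous.
Carrying on: D5 → A5.
Statement 6 starts on A5 and keeps the same diatonic contour: A5 G5 E5.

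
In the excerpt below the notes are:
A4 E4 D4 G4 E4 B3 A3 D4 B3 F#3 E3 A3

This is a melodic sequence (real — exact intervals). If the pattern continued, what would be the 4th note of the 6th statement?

The unit is 4 notes. Position-4 pitches of the 3 shown cells: G4, D4, A3.
Extending down a 4th: E3 → B2 → F#2.

F#2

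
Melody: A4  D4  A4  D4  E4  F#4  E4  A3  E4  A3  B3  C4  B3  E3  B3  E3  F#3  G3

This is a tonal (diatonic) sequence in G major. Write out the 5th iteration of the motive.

Unit = 6 notes; the statements start on A4, E4, B3, moving down a 4th each time.
Carrying on: F#3 → C3.
Statement 5 starts on C3 and keeps the same diatonic contour: C3 F#2 C3 F#2 G2 A2.

C3 F#2 C3 F#2 G2 A2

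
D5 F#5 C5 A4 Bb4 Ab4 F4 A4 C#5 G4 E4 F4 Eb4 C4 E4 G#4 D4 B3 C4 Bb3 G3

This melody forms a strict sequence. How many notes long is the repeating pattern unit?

7

Try groups of 7 (3 cells in 21 notes):
D5 F#5 C5 A4 Bb4 Ab4 F4 | A4 C#5 G4 E4 F4 Eb4 C4 | E4 G#4 D4 B3 C4 Bb3 G3
Every group is a transposition down a 4th of the one before; no shorter unit works.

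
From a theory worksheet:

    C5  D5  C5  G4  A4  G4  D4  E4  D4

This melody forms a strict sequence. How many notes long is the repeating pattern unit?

9 notes total. Splitting into 3 groups of 3:
C5 D5 C5 | G4 A4 G4 | D4 E4 D4
Each cell is the previous one down a 4th — so the unit is 3 notes.

3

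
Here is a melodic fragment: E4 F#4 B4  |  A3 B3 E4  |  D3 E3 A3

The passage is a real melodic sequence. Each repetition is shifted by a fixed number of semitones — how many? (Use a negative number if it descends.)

-7

Unit = 3 notes; the statements start on E4, A3, D3, moving down a 5th each time.
Counting half-steps from E4 to A3: -7.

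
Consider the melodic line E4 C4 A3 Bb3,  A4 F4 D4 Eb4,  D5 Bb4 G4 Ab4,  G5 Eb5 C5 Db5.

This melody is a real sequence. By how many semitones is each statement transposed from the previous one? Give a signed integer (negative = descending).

5

Taking 4-note groups, the heads are E4, A4, D5, G5: the pattern moves up a 4th.
E4 to A4 spans +5 semitones.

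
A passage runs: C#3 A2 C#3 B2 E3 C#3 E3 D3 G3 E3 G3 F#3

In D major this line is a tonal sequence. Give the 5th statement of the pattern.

Taking 4-note groups, the heads are C#3, E3, G3: the pattern moves up a 3rd.
Continuing the starts: B3 → D4.
Statement 5 starts on D4 and keeps the same diatonic contour: D4 B3 D4 C#4.

D4 B3 D4 C#4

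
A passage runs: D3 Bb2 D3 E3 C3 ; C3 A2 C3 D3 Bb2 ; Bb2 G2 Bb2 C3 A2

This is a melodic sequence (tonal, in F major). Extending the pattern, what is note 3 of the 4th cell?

A2

The unit is 5 notes. Position-3 pitches of the 3 shown cells: D3, C3, Bb2.
Each moves down a 2nd; the next is A2.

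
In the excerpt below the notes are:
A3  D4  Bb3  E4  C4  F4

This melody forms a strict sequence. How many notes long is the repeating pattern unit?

Try groups of 2 (3 cells in 6 notes):
A3 D4 | Bb3 E4 | C4 F4
Each cell is the previous one up a 2nd — so the unit is 2 notes.

2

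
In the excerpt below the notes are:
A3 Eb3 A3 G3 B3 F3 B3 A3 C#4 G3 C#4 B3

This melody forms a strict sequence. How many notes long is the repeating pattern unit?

Try groups of 4 (3 cells in 12 notes):
A3 Eb3 A3 G3 | B3 F3 B3 A3 | C#4 G3 C#4 B3
Each cell is the previous one up a 2nd — so the unit is 4 notes.

4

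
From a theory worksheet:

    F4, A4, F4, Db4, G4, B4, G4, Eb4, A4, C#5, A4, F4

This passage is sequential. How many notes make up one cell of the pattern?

4

12 notes total. Splitting into 3 groups of 4:
F4 A4 F4 Db4 | G4 B4 G4 Eb4 | A4 C#5 A4 F4
Each cell is the previous one up a 2nd — so the unit is 4 notes.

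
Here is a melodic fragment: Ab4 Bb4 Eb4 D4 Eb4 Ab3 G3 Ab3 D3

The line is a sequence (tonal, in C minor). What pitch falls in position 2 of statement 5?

G2

Grouping in 3s, the 2nd note of each cell is Bb4, Eb4, Ab3.
Extending down a 5th: D3 → G2.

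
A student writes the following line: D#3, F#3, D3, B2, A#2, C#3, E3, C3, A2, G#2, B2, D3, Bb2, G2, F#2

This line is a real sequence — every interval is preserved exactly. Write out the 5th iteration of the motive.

With a 5-note motive the entries are D#3, C#3, B2, each down a 2nd from the previous.
Continuing the starts: A2 → G2.
So cell 5 is G2 Bb2 Gb2 Eb2 D2.

G2 Bb2 Gb2 Eb2 D2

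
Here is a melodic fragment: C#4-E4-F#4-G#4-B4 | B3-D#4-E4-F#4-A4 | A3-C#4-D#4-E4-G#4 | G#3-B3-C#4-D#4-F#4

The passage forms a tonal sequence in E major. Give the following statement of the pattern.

F#3 A3 B3 C#4 E4

With a 5-note motive the entries are C#4, B3, A3, G#3, each down a 2nd from the previous.
From F#3 the diatonic shape gives F#3 A3 B3 C#4 E4.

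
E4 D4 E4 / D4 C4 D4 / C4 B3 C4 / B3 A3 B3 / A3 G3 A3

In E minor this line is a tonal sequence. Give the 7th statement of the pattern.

F#3 E3 F#3

The 3-note cells begin on E4, D4, C4, B3, A3 — each down a 2nd from the last.
Carrying on: G3 → F#3.
So cell 7 is F#3 E3 F#3.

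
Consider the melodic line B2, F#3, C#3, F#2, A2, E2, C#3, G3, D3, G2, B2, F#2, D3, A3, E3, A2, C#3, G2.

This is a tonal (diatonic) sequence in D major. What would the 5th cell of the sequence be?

F#3 C#4 G3 C#3 E3 B2

With a 6-note motive the entries are B2, C#3, D3, each up a 2nd from the previous.
Continuing the starts: E3 → F#3.
So cell 5 is F#3 C#4 G3 C#3 E3 B2.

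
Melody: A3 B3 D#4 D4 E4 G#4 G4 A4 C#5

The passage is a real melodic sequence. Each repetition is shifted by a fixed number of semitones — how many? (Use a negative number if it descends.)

5

Taking 3-note groups, the heads are A3, D4, G4: the pattern moves up a 4th.
A3→D4 is 62 − 57 = 5 semitones.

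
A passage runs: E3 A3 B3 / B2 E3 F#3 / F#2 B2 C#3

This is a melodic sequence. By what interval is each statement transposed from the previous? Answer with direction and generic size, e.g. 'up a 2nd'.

down a 4th

With a 3-note motive the entries are E3, B2, F#2, each down a 4th from the previous.
E3 to B2 is down a 4th.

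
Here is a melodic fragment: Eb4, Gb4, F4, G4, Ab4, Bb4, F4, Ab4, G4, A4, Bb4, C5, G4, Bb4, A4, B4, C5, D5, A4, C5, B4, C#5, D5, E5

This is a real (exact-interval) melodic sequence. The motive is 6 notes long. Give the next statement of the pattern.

B4 D5 C#5 D#5 E5 F#5

The 6-note cells begin on Eb4, F4, G4, A4 — each up a 2nd from the last.
Statement 5 starts on B4 and keeps the same exact contour: B4 D5 C#5 D#5 E5 F#5.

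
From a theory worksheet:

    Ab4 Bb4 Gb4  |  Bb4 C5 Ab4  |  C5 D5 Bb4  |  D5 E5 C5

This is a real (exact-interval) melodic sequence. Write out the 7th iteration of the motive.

With a 3-note motive the entries are Ab4, Bb4, C5, D5, each up a 2nd from the previous.
Continuing the starts: E5 → F#5 → G#5.
Statement 7 starts on G#5 and keeps the same exact contour: G#5 A#5 F#5.

G#5 A#5 F#5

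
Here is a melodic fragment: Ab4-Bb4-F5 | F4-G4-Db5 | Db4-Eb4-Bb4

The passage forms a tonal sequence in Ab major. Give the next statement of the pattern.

Taking 3-note groups, the heads are Ab4, F4, Db4: the pattern moves down a 3rd.
So cell 4 is Bb3 C4 G4.

Bb3 C4 G4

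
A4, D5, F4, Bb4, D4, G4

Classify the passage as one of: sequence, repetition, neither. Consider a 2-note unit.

Each 2-note cell is the previous one transposed down a 3rd.

sequence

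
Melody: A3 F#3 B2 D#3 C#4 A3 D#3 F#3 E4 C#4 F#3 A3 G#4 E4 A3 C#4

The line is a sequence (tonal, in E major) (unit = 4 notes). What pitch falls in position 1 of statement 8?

The unit is 4 notes. Position-1 pitches of the 4 shown cells: A3, C#4, E4, G#4.
Extending up a 3rd: B4 → D#5 → F#5 → A5.

A5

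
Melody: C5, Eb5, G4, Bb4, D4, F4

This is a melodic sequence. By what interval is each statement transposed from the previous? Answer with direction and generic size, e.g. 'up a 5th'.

down a 4th

With a 2-note motive the entries are C5, G4, D4, each down a 4th from the previous.
C5 to G4 is down a 4th.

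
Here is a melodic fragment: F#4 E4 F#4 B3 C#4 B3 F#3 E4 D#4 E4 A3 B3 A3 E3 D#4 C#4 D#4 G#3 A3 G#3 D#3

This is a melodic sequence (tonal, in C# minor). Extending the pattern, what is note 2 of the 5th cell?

The unit is 7 notes. Position-2 pitches of the 3 shown cells: E4, D#4, C#4.
Carrying that down a 2nd forward: B3 → A3.

A3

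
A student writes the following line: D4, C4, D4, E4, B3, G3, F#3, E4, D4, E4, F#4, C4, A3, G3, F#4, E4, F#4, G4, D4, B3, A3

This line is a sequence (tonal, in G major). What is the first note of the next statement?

Taking 7-note groups, the heads are D4, E4, F#4: the pattern moves up a 2nd.
The next head, up a 2nd from F#4, is G4.

G4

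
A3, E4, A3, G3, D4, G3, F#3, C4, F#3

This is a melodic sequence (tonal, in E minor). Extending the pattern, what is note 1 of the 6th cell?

Grouping in 3s, the 1st note of each cell is A3, G3, F#3.
Extending down a 2nd: E3 → D3 → C3.

C3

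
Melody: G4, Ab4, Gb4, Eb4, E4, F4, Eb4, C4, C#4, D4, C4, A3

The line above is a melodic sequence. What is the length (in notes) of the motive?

Try groups of 4 (3 cells in 12 notes):
G4 Ab4 Gb4 Eb4 | E4 F4 Eb4 C4 | C#4 D4 C4 A3
Every group is a transposition down a 3rd of the one before; no shorter unit works.

4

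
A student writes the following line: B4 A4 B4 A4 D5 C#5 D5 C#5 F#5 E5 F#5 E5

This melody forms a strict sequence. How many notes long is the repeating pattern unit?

12 notes total. Splitting into 3 groups of 4:
B4 A4 B4 A4 | D5 C#5 D5 C#5 | F#5 E5 F#5 E5
Every group is a transposition up a 3rd of the one before; no shorter unit works.

4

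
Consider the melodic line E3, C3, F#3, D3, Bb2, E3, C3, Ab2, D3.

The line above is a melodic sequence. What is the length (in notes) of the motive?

3

There are 9 notes; a 3-note unit gives 3 cells:
E3 C3 F#3 | D3 Bb2 E3 | C3 Ab2 D3
Every group is a transposition down a 2nd of the one before; no shorter unit works.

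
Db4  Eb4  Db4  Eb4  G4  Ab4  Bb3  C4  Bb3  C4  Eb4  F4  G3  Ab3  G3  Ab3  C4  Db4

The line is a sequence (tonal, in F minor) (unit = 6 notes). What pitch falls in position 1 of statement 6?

Grouping in 6s, the 1st note of each cell is Db4, Bb3, G3.
Carrying that down a 3rd forward: Eb3 → C3 → Ab2.

Ab2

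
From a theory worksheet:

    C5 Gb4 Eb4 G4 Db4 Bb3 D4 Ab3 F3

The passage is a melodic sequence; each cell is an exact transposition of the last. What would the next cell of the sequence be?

Taking 3-note groups, the heads are C5, G4, D4: the pattern moves down a 4th.
Statement 4 starts on A3 and keeps the same exact contour: A3 Eb3 C3.

A3 Eb3 C3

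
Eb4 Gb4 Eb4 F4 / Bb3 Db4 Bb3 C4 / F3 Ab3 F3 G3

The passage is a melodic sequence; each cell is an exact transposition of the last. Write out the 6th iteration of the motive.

Unit = 4 notes; the statements start on Eb4, Bb3, F3, moving down a 4th each time.
Extending down a 4th: C3 → G2 → D2.
Statement 6 starts on D2 and keeps the same exact contour: D2 F2 D2 E2.

D2 F2 D2 E2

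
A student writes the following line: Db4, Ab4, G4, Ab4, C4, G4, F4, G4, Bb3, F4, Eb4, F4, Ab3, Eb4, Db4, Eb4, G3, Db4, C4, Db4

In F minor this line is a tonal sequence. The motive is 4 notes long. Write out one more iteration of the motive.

Taking 4-note groups, the heads are Db4, C4, Bb3, Ab3, G3: the pattern moves down a 2nd.
Statement 6 starts on F3 and keeps the same diatonic contour: F3 C4 Bb3 C4.

F3 C4 Bb3 C4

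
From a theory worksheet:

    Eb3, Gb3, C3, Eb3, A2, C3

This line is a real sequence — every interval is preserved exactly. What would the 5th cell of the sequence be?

D#2 F#2

Unit = 2 notes; the statements start on Eb3, C3, A2, moving down a 3rd each time.
Continuing the starts: F#2 → D#2.
So cell 5 is D#2 F#2.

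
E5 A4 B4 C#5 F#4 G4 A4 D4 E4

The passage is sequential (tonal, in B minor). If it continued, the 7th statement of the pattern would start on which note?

With a 3-note motive the entries are E5, C#5, A4, each down a 3rd from the previous.
Continuing: F#4 → D4 → B3 → G3. Statement 7 starts on G3.

G3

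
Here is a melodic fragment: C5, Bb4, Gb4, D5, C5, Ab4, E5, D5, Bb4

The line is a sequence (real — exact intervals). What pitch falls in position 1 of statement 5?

The unit is 3 notes. Position-1 pitches of the 3 shown cells: C5, D5, E5.
Each moves up a 2nd. Continuing: F#5 → G#5.

G#5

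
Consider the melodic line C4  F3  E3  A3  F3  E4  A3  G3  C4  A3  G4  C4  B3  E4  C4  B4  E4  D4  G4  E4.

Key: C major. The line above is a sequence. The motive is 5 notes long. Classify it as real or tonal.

tonal

Every note is diatonic to C major.
Cell 1 has -1 semitones from note 2 to 3, but cell 2 has -2 — the interval quality changes while the contour stays the same, which is the hallmark of a tonal sequence.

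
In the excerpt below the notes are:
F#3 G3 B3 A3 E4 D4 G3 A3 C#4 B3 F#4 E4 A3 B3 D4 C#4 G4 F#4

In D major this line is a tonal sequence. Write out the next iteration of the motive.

Taking 6-note groups, the heads are F#3, G3, A3: the pattern moves up a 2nd.
So cell 4 is B3 C#4 E4 D4 A4 G4.

B3 C#4 E4 D4 A4 G4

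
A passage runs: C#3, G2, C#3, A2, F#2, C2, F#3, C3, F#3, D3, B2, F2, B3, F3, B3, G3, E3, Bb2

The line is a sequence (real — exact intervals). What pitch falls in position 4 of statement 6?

Bb4

The unit is 6 notes. Position-4 pitches of the 3 shown cells: A2, D3, G3.
Each moves up a 4th. Continuing: C4 → F4 → Bb4.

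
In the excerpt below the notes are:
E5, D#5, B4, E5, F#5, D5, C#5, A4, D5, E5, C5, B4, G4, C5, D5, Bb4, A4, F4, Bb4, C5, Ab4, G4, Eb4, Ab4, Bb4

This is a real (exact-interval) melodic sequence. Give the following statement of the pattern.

The 5-note cells begin on E5, D5, C5, Bb4, Ab4 — each down a 2nd from the last.
So cell 6 is Gb4 F4 Db4 Gb4 Ab4.

Gb4 F4 Db4 Gb4 Ab4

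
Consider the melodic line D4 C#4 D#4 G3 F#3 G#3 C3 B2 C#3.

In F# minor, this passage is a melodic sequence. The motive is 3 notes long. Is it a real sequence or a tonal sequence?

Each cell has the same semitone pattern (-1, 2) — intervals are preserved exactly.
And D#4 lies outside F# minor, so the sequence is real rather than tonal.

real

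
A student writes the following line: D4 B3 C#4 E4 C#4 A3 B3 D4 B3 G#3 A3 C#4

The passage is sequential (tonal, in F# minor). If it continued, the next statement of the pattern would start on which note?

A3

Unit = 4 notes; the statements start on D4, C#4, B3, moving down a 2nd each time.
The next head, down a 2nd from B3, is A3.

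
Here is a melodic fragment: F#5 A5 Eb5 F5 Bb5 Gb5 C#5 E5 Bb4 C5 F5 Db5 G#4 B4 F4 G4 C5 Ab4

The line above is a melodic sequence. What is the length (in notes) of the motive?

6

18 notes total. Splitting into 3 groups of 6:
F#5 A5 Eb5 F5 Bb5 Gb5 | C#5 E5 Bb4 C5 F5 Db5 | G#4 B4 F4 G4 C5 Ab4
That's a consistent down a 4th shift per cell, and no other grouping gives one.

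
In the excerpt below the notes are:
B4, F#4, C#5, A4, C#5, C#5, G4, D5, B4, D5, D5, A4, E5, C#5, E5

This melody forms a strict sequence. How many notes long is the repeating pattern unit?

5

Try groups of 5 (3 cells in 15 notes):
B4 F#4 C#5 A4 C#5 | C#5 G4 D5 B4 D5 | D5 A4 E5 C#5 E5
That's a consistent up a 2nd shift per cell, and no other grouping gives one.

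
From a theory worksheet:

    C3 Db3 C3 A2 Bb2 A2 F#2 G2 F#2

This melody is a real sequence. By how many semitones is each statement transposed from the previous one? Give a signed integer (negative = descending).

Unit = 3 notes; the statements start on C3, A2, F#2, moving down a 3rd each time.
C3→A2 is 45 − 48 = -3 semitones.

-3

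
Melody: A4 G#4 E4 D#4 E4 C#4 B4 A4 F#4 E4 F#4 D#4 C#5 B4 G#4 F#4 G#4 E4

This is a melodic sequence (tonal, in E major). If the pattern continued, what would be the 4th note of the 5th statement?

With 6-note cells, note 4 of each statement runs D#4, E4, F#4.
Carrying that up a 2nd forward: G#4 → A4.

A4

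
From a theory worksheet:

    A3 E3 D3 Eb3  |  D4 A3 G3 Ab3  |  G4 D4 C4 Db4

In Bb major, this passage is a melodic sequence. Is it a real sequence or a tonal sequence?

real

Each cell has the same semitone pattern (-5, -2, 1) — intervals are preserved exactly.
And E3 lies outside Bb major, so the sequence is real rather than tonal.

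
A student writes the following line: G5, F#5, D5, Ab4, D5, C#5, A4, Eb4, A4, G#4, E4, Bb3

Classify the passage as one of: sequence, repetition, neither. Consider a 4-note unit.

sequence

Each 4-note cell is the previous one transposed down a 4th.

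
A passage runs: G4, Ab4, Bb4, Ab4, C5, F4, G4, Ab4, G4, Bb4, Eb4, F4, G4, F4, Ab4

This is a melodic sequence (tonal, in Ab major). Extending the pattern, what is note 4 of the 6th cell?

C4

The unit is 5 notes. Position-4 pitches of the 3 shown cells: Ab4, G4, F4.
Extending down a 2nd: Eb4 → Db4 → C4.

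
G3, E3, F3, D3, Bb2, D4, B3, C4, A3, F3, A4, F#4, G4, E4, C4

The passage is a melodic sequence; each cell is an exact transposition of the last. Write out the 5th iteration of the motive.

B5 G#5 A5 F#5 D5

The 5-note cells begin on G3, D4, A4 — each up a 5th from the last.
Continuing the starts: E5 → B5.
So cell 5 is B5 G#5 A5 F#5 D5.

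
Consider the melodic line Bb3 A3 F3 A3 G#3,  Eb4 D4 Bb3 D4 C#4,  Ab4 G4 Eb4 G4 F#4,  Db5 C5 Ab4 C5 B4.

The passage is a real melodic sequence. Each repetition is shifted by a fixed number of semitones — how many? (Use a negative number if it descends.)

Taking 5-note groups, the heads are Bb3, Eb4, Ab4, Db5: the pattern moves up a 4th.
Bb3→Eb4 is 63 − 58 = 5 semitones.

5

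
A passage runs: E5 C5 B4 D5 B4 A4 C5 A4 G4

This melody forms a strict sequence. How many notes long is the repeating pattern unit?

3

There are 9 notes; a 3-note unit gives 3 cells:
E5 C5 B4 | D5 B4 A4 | C5 A4 G4
Each cell is the previous one down a 2nd — so the unit is 3 notes.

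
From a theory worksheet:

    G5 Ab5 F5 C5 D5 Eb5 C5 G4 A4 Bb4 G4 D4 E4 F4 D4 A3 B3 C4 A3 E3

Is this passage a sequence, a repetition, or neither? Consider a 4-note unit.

sequence

Each 4-note cell is the previous one transposed down a 4th.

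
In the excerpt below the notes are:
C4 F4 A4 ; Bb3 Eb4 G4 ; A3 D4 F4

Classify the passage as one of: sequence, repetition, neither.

Each 3-note cell is the previous one transposed down a 2nd.

sequence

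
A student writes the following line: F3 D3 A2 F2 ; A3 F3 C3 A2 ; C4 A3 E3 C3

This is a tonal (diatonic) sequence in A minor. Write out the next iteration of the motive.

Taking 4-note groups, the heads are F3, A3, C4: the pattern moves up a 3rd.
Statement 4 starts on E4 and keeps the same diatonic contour: E4 C4 G3 E3.

E4 C4 G3 E3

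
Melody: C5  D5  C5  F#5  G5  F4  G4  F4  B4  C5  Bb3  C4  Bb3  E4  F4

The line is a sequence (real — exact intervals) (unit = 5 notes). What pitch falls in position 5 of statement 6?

Ab2

With 5-note cells, note 5 of each statement runs G5, C5, F4.
Carrying that down a 5th forward: Bb3 → Eb3 → Ab2.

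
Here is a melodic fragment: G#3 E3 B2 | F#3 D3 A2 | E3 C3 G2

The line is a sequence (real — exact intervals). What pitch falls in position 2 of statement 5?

Ab2

With 3-note cells, note 2 of each statement runs E3, D3, C3.
Each moves down a 2nd. Continuing: Bb2 → Ab2.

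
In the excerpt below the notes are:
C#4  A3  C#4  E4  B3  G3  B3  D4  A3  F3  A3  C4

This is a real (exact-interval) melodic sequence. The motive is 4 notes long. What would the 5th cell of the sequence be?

F3 Db3 F3 Ab3

The 4-note cells begin on C#4, B3, A3 — each down a 2nd from the last.
Carrying on: G3 → F3.
From F3 the exact shape gives F3 Db3 F3 Ab3.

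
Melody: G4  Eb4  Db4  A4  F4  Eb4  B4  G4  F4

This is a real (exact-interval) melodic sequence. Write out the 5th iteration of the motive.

The 3-note cells begin on G4, A4, B4 — each up a 2nd from the last.
Continuing the starts: C#5 → D#5.
Statement 5 starts on D#5 and keeps the same exact contour: D#5 B4 A4.

D#5 B4 A4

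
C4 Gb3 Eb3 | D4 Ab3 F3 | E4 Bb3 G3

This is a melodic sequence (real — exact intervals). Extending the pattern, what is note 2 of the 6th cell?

Grouping in 3s, the 2nd note of each cell is Gb3, Ab3, Bb3.
Extending up a 2nd: C4 → D4 → E4.

E4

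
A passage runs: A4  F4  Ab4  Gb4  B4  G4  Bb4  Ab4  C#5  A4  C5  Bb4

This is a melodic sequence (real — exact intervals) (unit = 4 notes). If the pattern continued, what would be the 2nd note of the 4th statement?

B4

Grouping in 4s, the 2nd note of each cell is F4, G4, A4.
From A4, up a 2nd gives B4.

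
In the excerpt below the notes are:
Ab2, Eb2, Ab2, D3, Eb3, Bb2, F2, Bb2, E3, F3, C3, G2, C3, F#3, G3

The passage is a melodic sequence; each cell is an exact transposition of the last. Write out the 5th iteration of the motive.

E3 B2 E3 A#3 B3

Unit = 5 notes; the statements start on Ab2, Bb2, C3, moving up a 2nd each time.
Extending up a 2nd: D3 → E3.
Statement 5 starts on E3 and keeps the same exact contour: E3 B2 E3 A#3 B3.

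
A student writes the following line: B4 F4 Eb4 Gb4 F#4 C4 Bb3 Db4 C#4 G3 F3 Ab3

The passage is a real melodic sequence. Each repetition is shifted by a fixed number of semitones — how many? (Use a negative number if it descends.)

With a 4-note motive the entries are B4, F#4, C#4, each down a 4th from the previous.
Counting half-steps from B4 to F#4: -5.

-5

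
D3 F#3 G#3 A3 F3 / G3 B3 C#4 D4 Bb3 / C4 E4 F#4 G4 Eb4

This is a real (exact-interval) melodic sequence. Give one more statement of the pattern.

Unit = 5 notes; the statements start on D3, G3, C4, moving up a 4th each time.
Statement 4 starts on F4 and keeps the same exact contour: F4 A4 B4 C5 Ab4.

F4 A4 B4 C5 Ab4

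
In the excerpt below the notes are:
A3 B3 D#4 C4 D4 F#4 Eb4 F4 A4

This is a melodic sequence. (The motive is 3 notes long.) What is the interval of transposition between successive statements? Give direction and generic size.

Unit = 3 notes; the statements start on A3, C4, Eb4, moving up a 3rd each time.
From A3 to C4: up a 3rd.

up a 3rd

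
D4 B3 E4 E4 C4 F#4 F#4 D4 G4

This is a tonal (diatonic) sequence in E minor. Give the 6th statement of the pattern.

B4 G4 C5

Taking 3-note groups, the heads are D4, E4, F#4: the pattern moves up a 2nd.
Extending up a 2nd: G4 → A4 → B4.
So cell 6 is B4 G4 C5.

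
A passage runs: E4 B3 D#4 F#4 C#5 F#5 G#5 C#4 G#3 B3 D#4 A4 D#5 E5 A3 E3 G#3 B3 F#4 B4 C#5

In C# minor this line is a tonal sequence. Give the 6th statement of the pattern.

B2 F#2 A2 C#3 G#3 C#4 D#4

Unit = 7 notes; the statements start on E4, C#4, A3, moving down a 3rd each time.
Carrying on: F#3 → D#3 → B2.
So cell 6 is B2 F#2 A2 C#3 G#3 C#4 D#4.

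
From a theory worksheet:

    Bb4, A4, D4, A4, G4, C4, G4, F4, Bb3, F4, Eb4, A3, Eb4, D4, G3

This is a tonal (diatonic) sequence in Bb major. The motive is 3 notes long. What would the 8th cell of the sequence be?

Taking 3-note groups, the heads are Bb4, A4, G4, F4, Eb4: the pattern moves down a 2nd.
Extending down a 2nd: D4 → C4 → Bb3.
Statement 8 starts on Bb3 and keeps the same diatonic contour: Bb3 A3 D3.

Bb3 A3 D3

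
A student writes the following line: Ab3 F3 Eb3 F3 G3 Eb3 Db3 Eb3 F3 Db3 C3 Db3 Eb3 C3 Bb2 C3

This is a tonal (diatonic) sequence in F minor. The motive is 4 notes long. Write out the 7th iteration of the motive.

With a 4-note motive the entries are Ab3, G3, F3, Eb3, each down a 2nd from the previous.
Extending down a 2nd: Db3 → C3 → Bb2.
Statement 7 starts on Bb2 and keeps the same diatonic contour: Bb2 G2 F2 G2.

Bb2 G2 F2 G2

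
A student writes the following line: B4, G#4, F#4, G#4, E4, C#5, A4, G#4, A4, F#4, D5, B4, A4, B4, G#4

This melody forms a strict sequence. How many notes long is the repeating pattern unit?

5

Try groups of 5 (3 cells in 15 notes):
B4 G#4 F#4 G#4 E4 | C#5 A4 G#4 A4 F#4 | D5 B4 A4 B4 G#4
That's a consistent up a 2nd shift per cell, and no other grouping gives one.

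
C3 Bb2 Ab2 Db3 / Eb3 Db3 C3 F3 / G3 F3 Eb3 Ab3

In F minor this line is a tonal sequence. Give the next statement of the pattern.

Bb3 Ab3 G3 C4

Unit = 4 notes; the statements start on C3, Eb3, G3, moving up a 3rd each time.
So cell 4 is Bb3 Ab3 G3 C4.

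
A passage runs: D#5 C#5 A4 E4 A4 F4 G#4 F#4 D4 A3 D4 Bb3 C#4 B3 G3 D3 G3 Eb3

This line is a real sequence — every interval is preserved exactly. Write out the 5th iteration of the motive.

B2 A2 F2 C2 F2 Db2

The 6-note cells begin on D#5, G#4, C#4 — each down a 5th from the last.
Carrying on: F#3 → B2.
So cell 5 is B2 A2 F2 C2 F2 Db2.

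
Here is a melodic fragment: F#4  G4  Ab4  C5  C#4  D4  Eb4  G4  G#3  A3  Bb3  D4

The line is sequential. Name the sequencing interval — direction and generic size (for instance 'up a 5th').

With a 4-note motive the entries are F#4, C#4, G#3, each down a 4th from the previous.
F#4 to C#4 is down a 4th.

down a 4th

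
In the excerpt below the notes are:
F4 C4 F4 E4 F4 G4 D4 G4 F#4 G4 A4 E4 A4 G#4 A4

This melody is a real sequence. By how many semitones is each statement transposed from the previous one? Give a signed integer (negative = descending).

2

The 5-note cells begin on F4, G4, A4 — each up a 2nd from the last.
F4 to G4 spans +2 semitones.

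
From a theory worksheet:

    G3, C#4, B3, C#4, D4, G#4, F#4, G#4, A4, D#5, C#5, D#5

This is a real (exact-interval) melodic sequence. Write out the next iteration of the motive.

With a 4-note motive the entries are G3, D4, A4, each up a 5th from the previous.
So cell 4 is E5 A#5 G#5 A#5.

E5 A#5 G#5 A#5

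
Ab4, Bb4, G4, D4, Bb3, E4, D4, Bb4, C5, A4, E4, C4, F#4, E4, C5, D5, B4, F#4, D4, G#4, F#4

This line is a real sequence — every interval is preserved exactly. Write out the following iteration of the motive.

With a 7-note motive the entries are Ab4, Bb4, C5, each up a 2nd from the previous.
So cell 4 is D5 E5 C#5 G#4 E4 A#4 G#4.

D5 E5 C#5 G#4 E4 A#4 G#4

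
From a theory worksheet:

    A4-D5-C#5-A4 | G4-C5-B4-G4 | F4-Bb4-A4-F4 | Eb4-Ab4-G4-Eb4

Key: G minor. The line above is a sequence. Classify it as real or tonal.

Each cell has the same semitone pattern (5, -1, -4) — intervals are preserved exactly.
And C#5 lies outside G minor, so the sequence is real rather than tonal.

real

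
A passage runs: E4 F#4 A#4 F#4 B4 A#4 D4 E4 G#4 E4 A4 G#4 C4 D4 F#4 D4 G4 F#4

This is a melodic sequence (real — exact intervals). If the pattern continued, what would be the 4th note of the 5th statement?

The unit is 6 notes. Position-4 pitches of the 3 shown cells: F#4, E4, D4.
Carrying that down a 2nd forward: C4 → Bb3.

Bb3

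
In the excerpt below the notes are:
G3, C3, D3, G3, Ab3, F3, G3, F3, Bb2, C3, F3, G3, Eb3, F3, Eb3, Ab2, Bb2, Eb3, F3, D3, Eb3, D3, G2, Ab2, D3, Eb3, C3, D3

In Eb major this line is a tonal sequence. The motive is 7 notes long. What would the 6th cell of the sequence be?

Unit = 7 notes; the statements start on G3, F3, Eb3, D3, moving down a 2nd each time.
Carrying on: C3 → Bb2.
So cell 6 is Bb2 Eb2 F2 Bb2 C3 Ab2 Bb2.

Bb2 Eb2 F2 Bb2 C3 Ab2 Bb2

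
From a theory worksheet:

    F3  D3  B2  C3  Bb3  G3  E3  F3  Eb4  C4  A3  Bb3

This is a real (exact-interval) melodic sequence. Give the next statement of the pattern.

Ab4 F4 D4 Eb4

Taking 4-note groups, the heads are F3, Bb3, Eb4: the pattern moves up a 4th.
Statement 4 starts on Ab4 and keeps the same exact contour: Ab4 F4 D4 Eb4.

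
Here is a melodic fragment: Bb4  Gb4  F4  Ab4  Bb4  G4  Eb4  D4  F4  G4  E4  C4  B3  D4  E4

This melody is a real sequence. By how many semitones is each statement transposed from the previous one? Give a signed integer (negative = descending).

-3

Unit = 5 notes; the statements start on Bb4, G4, E4, moving down a 3rd each time.
Bb4 to G4 spans -3 semitones.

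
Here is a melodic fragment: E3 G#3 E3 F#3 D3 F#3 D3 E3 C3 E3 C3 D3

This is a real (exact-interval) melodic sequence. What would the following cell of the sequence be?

Bb2 D3 Bb2 C3

Taking 4-note groups, the heads are E3, D3, C3: the pattern moves down a 2nd.
So cell 4 is Bb2 D3 Bb2 C3.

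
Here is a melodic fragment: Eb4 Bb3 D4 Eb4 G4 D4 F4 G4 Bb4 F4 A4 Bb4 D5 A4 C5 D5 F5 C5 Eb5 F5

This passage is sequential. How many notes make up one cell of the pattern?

4

There are 20 notes; a 4-note unit gives 5 cells:
Eb4 Bb3 D4 Eb4 | G4 D4 F4 G4 | Bb4 F4 A4 Bb4 | D5 A4 C5 D5 | F5 C5 Eb5 F5
Each cell is the previous one up a 3rd — so the unit is 4 notes.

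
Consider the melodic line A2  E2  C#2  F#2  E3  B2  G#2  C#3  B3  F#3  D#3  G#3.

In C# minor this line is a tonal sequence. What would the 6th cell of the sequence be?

With a 4-note motive the entries are A2, E3, B3, each up a 5th from the previous.
Continuing the starts: F#4 → C#5 → G#5.
Statement 6 starts on G#5 and keeps the same diatonic contour: G#5 D#5 B4 E5.

G#5 D#5 B4 E5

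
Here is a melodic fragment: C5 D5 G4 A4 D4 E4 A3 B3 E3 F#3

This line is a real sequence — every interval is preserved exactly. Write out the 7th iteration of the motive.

With a 2-note motive the entries are C5, G4, D4, A3, E3, each down a 4th from the previous.
Extending down a 4th: B2 → F#2.
Statement 7 starts on F#2 and keeps the same exact contour: F#2 G#2.

F#2 G#2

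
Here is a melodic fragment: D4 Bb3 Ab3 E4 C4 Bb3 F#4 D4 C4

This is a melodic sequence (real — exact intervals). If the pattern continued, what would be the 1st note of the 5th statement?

A#4

With 3-note cells, note 1 of each statement runs D4, E4, F#4.
Carrying that up a 2nd forward: G#4 → A#4.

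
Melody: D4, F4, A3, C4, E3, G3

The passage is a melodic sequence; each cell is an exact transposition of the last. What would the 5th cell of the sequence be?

Unit = 2 notes; the statements start on D4, A3, E3, moving down a 4th each time.
Carrying on: B2 → F#2.
Statement 5 starts on F#2 and keeps the same exact contour: F#2 A2.

F#2 A2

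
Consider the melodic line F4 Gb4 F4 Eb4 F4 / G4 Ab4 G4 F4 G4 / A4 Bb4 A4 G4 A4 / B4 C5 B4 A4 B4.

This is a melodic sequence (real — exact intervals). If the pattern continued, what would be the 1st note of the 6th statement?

The unit is 5 notes. Position-1 pitches of the 4 shown cells: F4, G4, A4, B4.
Extending up a 2nd: C#5 → D#5.

D#5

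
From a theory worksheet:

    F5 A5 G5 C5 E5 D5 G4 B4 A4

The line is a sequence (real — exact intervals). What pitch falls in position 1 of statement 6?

With 3-note cells, note 1 of each statement runs F5, C5, G4.
Each moves down a 4th. Continuing: D4 → A3 → E3.

E3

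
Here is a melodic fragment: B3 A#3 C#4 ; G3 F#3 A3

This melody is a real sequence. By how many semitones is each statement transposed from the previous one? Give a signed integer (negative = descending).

With a 3-note motive the entries are B3, G3, each down a 3rd from the previous.
B3 to G3 spans -4 semitones.

-4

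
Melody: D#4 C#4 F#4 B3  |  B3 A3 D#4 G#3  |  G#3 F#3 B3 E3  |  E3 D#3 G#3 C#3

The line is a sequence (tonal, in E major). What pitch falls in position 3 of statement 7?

A2

The unit is 4 notes. Position-3 pitches of the 4 shown cells: F#4, D#4, B3, G#3.
Extending down a 3rd: E3 → C#3 → A2.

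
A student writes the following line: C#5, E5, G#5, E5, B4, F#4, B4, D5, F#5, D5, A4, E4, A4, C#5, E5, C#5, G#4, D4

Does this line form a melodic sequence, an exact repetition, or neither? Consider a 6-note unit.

sequence

Each 6-note cell is the previous one transposed down a 2nd.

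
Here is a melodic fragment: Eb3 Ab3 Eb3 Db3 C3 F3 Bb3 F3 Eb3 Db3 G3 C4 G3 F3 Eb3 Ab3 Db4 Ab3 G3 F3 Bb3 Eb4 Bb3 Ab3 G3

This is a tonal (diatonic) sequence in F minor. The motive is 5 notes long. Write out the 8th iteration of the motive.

The 5-note cells begin on Eb3, F3, G3, Ab3, Bb3 — each up a 2nd from the last.
Continuing the starts: C4 → Db4 → Eb4.
From Eb4 the diatonic shape gives Eb4 Ab4 Eb4 Db4 C4.

Eb4 Ab4 Eb4 Db4 C4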